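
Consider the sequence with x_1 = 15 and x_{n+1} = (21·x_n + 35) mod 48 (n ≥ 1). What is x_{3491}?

Listing terms: x_1 = 15,  x_2 = 14,  x_3 = 41,  x_4 = 32,  x_5 = 35,  x_6 = 2,  x_7 = 29,  x_8 = 20,  x_9 = 23,  x_{10} = 38,  x_{11} = 17,  x_{12} = 8,  x_{13} = 11,  x_{14} = 26,  x_{15} = 5,  x_{16} = 44,  x_{17} = 47,  x_{18} = 14.
Since x_{18} = x_2 = 14, the sequence is eventually periodic: after a pre-period of length 1 it cycles with period 16.
For n ≥ 2, x_n depends only on (n - 2) mod 16. (3491 - 2) mod 16 = 1, so x_{3491} = x_3 = 41.

41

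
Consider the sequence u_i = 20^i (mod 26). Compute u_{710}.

10

We have u_0 = 1,  u_1 = 20,  u_2 = 10,  u_3 = 18,  u_4 = 22,  u_5 = 24,  u_6 = 12,  u_7 = 6,  u_8 = 16,  u_9 = 8,  u_{10} = 4,  u_{11} = 2,  u_{12} = 14,  u_{13} = 20.
Since u_{13} = u_1 = 20, the sequence is eventually periodic: after a pre-period of length 1 it cycles with period 12.
For i ≥ 1, u_i depends only on (i - 1) mod 12. (710 - 1) mod 12 = 1, so u_{710} = u_2 = 10.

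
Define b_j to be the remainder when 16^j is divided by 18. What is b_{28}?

Listing terms: b_1 = 16, b_2 = 4, b_3 = 10, b_4 = 16.
Since b_4 = b_1 = 16, the sequence is periodic with period 3.
So b_{28} = b_{1 + ((28-1) mod 3)} = b_1 = 16.

16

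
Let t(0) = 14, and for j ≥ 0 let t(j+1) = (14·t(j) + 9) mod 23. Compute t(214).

t(0) = 14, t(1) = 21, t(2) = 4, t(3) = 19, t(4) = 22, t(5) = 18, t(6) = 8, t(7) = 6, t(8) = 1, t(9) = 0, t(10) = 9, t(11) = 20, t(12) = 13, t(13) = 7, t(14) = 15, t(15) = 12, t(16) = 16, t(17) = 3, t(18) = 5, t(19) = 10, t(20) = 11, t(21) = 2, t(22) = 14.
The sequence repeats with period 22.
So t(214) = t(0 + ((214-0) mod 22)) = t(16) = 16.

16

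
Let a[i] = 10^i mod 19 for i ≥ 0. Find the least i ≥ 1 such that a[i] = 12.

3

Computing terms: a[0] = 1,  a[1] = 10,  a[2] = 5,  a[3] = 12,  a[4] = 6,  a[5] = 3,  a[6] = 11,  a[7] = 15,  a[8] = 17,  a[9] = 18,  a[10] = 9,  a[11] = 14,  a[12] = 7,  a[13] = 13,  a[14] = 16,  a[15] = 8,  a[16] = 4,  a[17] = 2,  a[18] = 1.
The sequence repeats with period 18.
The value 12 first appears (with i ≥ 1) at a[3].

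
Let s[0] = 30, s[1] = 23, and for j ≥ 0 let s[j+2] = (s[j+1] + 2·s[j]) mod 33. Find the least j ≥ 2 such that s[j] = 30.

3

We have s[0] = 30; s[1] = 23; s[2] = 17; s[3] = 30; s[4] = 31; s[5] = 25; s[6] = 21; s[7] = 5; s[8] = 14; s[9] = 24; s[10] = 19; s[11] = 1; s[12] = 6; s[13] = 8; s[14] = 20; s[15] = 3; s[16] = 10; s[17] = 16; s[18] = 3; s[19] = 2; s[20] = 8; s[21] = 12; s[22] = 28; s[23] = 19; s[24] = 9; s[25] = 14; s[26] = 32; s[27] = 27; s[28] = 25; s[29] = 13; s[30] = 30; s[31] = 23.
The sequence repeats with period 30.
The value 30 first appears (with j ≥ 2) at s[3].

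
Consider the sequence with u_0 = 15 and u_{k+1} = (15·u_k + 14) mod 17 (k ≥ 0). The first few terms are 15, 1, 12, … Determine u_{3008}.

15

Computing terms: u_0 = 15, u_1 = 1, u_2 = 12, u_3 = 7, u_4 = 0, u_5 = 14, u_6 = 3, u_7 = 8, u_8 = 15.
The sequence repeats with period 8.
So u_{3008} = u_{0 + ((3008-0) mod 8)} = u_0 = 15.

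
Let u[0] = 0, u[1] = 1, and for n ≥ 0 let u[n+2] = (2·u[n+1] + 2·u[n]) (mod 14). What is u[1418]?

12

Listing terms: u[0] = 0,  u[1] = 1,  u[2] = 2,  u[3] = 6,  u[4] = 2,  u[5] = 2,  u[6] = 8,  u[7] = 6,  u[8] = 0,  u[9] = 12,  u[10] = 10,  u[11] = 2,  u[12] = 10,  u[13] = 10,  u[14] = 12,  u[15] = 2,  u[16] = 0,  u[17] = 4,  u[18] = 8,  u[19] = 10,  u[20] = 8,  u[21] = 8,  u[22] = 4,  u[23] = 10,  u[24] = 0,  u[25] = 6,  u[26] = 12,  u[27] = 8,  u[28] = 12,  u[29] = 12,  u[30] = 6,  u[31] = 8,  u[32] = 0,  u[33] = 2,  u[34] = 4,  u[35] = 12,  u[36] = 4,  u[37] = 4,  u[38] = 2,  u[39] = 12,  u[40] = 0,  u[41] = 10,  u[42] = 6,  u[43] = 4,  u[44] = 6,  u[45] = 6,  u[46] = 10,  u[47] = 4,  u[48] = 0,  u[49] = 8,  u[50] = 2,  u[51] = 6.
Since (u[50], u[51]) = (u[2], u[3]) = (2, 6) (two consecutive terms determine the rest), the sequence is eventually periodic: after a pre-period of length 2 it cycles with period 48.
For n ≥ 2, u[n] depends only on (n - 2) mod 48. (1418 - 2) mod 48 = 24, so u[1418] = u[26] = 12.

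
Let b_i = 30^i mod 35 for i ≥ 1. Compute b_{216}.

15

b_1 = 30; b_2 = 25; b_3 = 15; b_4 = 30.
The sequence repeats with period 3.
So b_{216} = b_{1 + ((216-1) mod 3)} = b_3 = 15.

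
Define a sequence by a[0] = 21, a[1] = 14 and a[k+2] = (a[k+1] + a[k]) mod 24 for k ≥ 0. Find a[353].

5

Listing terms: a[0] = 21, a[1] = 14, a[2] = 11, a[3] = 1, a[4] = 12, a[5] = 13, a[6] = 1, a[7] = 14, a[8] = 15, a[9] = 5, a[10] = 20, a[11] = 1, a[12] = 21, a[13] = 22, a[14] = 19, a[15] = 17, a[16] = 12, a[17] = 5, a[18] = 17, a[19] = 22, a[20] = 15, a[21] = 13, a[22] = 4, a[23] = 17, a[24] = 21, a[25] = 14.
The sequence repeats with period 24.
So a[353] = a[0 + ((353-0) mod 24)] = a[17] = 5.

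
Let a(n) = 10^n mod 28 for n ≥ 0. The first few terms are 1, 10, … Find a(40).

We have a(0) = 1, a(1) = 10, a(2) = 16, a(3) = 20, a(4) = 4, a(5) = 12, a(6) = 8, a(7) = 24, a(8) = 16.
Since a(8) = a(2) = 16, the sequence is eventually periodic: after a pre-period of length 2 it cycles with period 6.
For n ≥ 2, a(n) depends only on (n - 2) mod 6. (40 - 2) mod 6 = 2, so a(40) = a(4) = 4.

4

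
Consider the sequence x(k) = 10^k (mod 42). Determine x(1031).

40

Computing terms: x(0) = 1,  x(1) = 10,  x(2) = 16,  x(3) = 34,  x(4) = 4,  x(5) = 40,  x(6) = 22,  x(7) = 10.
Since x(7) = x(1) = 10, the sequence is eventually periodic: after a pre-period of length 1 it cycles with period 6.
For k ≥ 1, x(k) depends only on (k - 1) mod 6. (1031 - 1) mod 6 = 4, so x(1031) = x(5) = 40.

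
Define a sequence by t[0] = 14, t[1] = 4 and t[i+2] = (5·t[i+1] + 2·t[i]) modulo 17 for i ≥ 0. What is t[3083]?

10

Computing terms: t[0] = 14; t[1] = 4; t[2] = 14; t[3] = 10; t[4] = 10; t[5] = 2; t[6] = 13; t[7] = 1; t[8] = 14; t[9] = 4.
Since (t[8], t[9]) = (t[0], t[1]) = (14, 4) (two consecutive terms determine the rest), the sequence is periodic with period 8.
So t[3083] = t[0 + ((3083-0) mod 8)] = t[3] = 10.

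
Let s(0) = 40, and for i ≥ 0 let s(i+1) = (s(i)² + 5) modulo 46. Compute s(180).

Listing terms: s(0) = 40,  s(1) = 41,  s(2) = 30,  s(3) = 31,  s(4) = 0,  s(5) = 5,  s(6) = 30.
Since s(6) = s(2) = 30, the sequence is eventually periodic: after a pre-period of length 2 it cycles with period 4.
For i ≥ 2, s(i) depends only on (i - 2) mod 4. (180 - 2) mod 4 = 2, so s(180) = s(4) = 0.

0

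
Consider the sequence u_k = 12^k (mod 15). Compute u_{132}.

6

We have u_1 = 12, u_2 = 9, u_3 = 3, u_4 = 6, u_5 = 12.
The sequence repeats with period 4.
(132 - 1) mod 4 = 3, so u_{132} = u_4 = 6.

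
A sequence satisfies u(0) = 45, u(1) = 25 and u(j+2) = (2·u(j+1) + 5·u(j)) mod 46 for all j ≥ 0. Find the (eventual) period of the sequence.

Listing terms: u(0) = 45; u(1) = 25; u(2) = 45; u(3) = 31; u(4) = 11; u(5) = 39; u(6) = 41; u(7) = 1; u(8) = 23; u(9) = 5; u(10) = 33; u(11) = 45; u(12) = 25.
The sequence repeats with period 11.

11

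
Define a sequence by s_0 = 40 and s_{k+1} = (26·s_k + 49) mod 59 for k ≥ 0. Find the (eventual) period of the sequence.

s_0 = 40; s_1 = 27; s_2 = 43; s_3 = 46; s_4 = 6; s_5 = 28; s_6 = 10; s_7 = 14; s_8 = 0; s_9 = 49; s_{10} = 25; s_{11} = 50; s_{12} = 51; s_{13} = 18; s_{14} = 45; s_{15} = 39; s_{16} = 1; s_{17} = 16; s_{18} = 52; s_{19} = 44; s_{20} = 13; s_{21} = 33; s_{22} = 22; s_{23} = 31; s_{24} = 29; s_{25} = 36; s_{26} = 41; s_{27} = 53; s_{28} = 11; s_{29} = 40.
The sequence repeats with period 29.

29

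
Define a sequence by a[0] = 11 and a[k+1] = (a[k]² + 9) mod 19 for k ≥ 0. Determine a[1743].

10

a[0] = 11, a[1] = 16, a[2] = 18, a[3] = 10, a[4] = 14, a[5] = 15, a[6] = 6, a[7] = 7, a[8] = 1, a[9] = 10.
Since a[9] = a[3] = 10, the sequence is eventually periodic: after a pre-period of length 3 it cycles with period 6.
For k ≥ 3, a[k] depends only on (k - 3) mod 6. (1743 - 3) mod 6 = 0, so a[1743] = a[3] = 10.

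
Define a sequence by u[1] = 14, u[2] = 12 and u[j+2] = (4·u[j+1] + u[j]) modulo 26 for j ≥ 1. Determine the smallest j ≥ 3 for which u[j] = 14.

u[1] = 14; u[2] = 12; u[3] = 10; u[4] = 0; u[5] = 10; u[6] = 14; u[7] = 14; u[8] = 18; u[9] = 8; u[10] = 24; u[11] = 0; u[12] = 24; u[13] = 18; u[14] = 18; u[15] = 12; u[16] = 14; u[17] = 16; u[18] = 0; u[19] = 16; u[20] = 12; u[21] = 12; u[22] = 8; u[23] = 18; u[24] = 2; u[25] = 0; u[26] = 2; u[27] = 8; u[28] = 8; u[29] = 14; u[30] = 12.
The sequence repeats with period 28.
The value 14 first appears (with j ≥ 3) at u[6].

6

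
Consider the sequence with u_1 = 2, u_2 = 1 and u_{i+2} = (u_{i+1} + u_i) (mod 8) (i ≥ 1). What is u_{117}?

u_1 = 2,  u_2 = 1,  u_3 = 3,  u_4 = 4,  u_5 = 7,  u_6 = 3,  u_7 = 2,  u_8 = 5,  u_9 = 7,  u_{10} = 4,  u_{11} = 3,  u_{12} = 7,  u_{13} = 2,  u_{14} = 1.
Since (u_{13}, u_{14}) = (u_1, u_2) = (2, 1) (two consecutive terms determine the rest), the sequence is periodic with period 12.
(117 - 1) mod 12 = 8, so u_{117} = u_9 = 7.

7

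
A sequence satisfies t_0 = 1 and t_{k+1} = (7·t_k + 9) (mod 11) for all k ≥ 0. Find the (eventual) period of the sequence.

10

We have t_0 = 1, t_1 = 5, t_2 = 0, t_3 = 9, t_4 = 6, t_5 = 7, t_6 = 3, t_7 = 8, t_8 = 10, t_9 = 2, t_{10} = 1.
The sequence repeats with period 10.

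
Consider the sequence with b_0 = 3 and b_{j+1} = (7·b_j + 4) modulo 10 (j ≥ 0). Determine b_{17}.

Listing terms: b_0 = 3,  b_1 = 5,  b_2 = 9,  b_3 = 7,  b_4 = 3.
The sequence repeats with period 4.
So b_{17} = b_{0 + ((17-0) mod 4)} = b_1 = 5.

5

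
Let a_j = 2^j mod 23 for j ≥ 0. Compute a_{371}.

a_0 = 1, a_1 = 2, a_2 = 4, a_3 = 8, a_4 = 16, a_5 = 9, a_6 = 18, a_7 = 13, a_8 = 3, a_9 = 6, a_{10} = 12, a_{11} = 1.
The sequence repeats with period 11.
So a_{371} = a_{0 + ((371-0) mod 11)} = a_8 = 3.

3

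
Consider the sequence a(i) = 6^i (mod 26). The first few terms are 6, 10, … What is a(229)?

6

Computing terms: a(1) = 6,  a(2) = 10,  a(3) = 8,  a(4) = 22,  a(5) = 2,  a(6) = 12,  a(7) = 20,  a(8) = 16,  a(9) = 18,  a(10) = 4,  a(11) = 24,  a(12) = 14,  a(13) = 6.
Since a(13) = a(1) = 6, the sequence is periodic with period 12.
(229 - 1) mod 12 = 0, so a(229) = a(1) = 6.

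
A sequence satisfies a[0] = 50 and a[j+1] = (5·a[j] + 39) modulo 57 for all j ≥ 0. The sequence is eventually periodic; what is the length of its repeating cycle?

18

a[0] = 50,  a[1] = 4,  a[2] = 2,  a[3] = 49,  a[4] = 56,  a[5] = 34,  a[6] = 38,  a[7] = 1,  a[8] = 44,  a[9] = 31,  a[10] = 23,  a[11] = 40,  a[12] = 11,  a[13] = 37,  a[14] = 53,  a[15] = 19,  a[16] = 20,  a[17] = 25,  a[18] = 50.
The sequence repeats with period 18.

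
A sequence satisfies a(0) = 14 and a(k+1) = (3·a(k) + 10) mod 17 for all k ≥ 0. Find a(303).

7

We have a(0) = 14, a(1) = 1, a(2) = 13, a(3) = 15, a(4) = 4, a(5) = 5, a(6) = 8, a(7) = 0, a(8) = 10, a(9) = 6, a(10) = 11, a(11) = 9, a(12) = 3, a(13) = 2, a(14) = 16, a(15) = 7, a(16) = 14.
The sequence repeats with period 16.
So a(303) = a(0 + ((303-0) mod 16)) = a(15) = 7.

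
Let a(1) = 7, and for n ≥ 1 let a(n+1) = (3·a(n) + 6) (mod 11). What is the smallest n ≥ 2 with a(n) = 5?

2

Listing terms: a(1) = 7,  a(2) = 5,  a(3) = 10,  a(4) = 3,  a(5) = 4,  a(6) = 7.
The sequence repeats with period 5.
The value 5 first appears (with n ≥ 2) at a(2).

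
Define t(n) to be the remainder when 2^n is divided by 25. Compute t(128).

t(0) = 1; t(1) = 2; t(2) = 4; t(3) = 8; t(4) = 16; t(5) = 7; t(6) = 14; t(7) = 3; t(8) = 6; t(9) = 12; t(10) = 24; t(11) = 23; t(12) = 21; t(13) = 17; t(14) = 9; t(15) = 18; t(16) = 11; t(17) = 22; t(18) = 19; t(19) = 13; t(20) = 1.
Since t(20) = t(0) = 1, the sequence is periodic with period 20.
(128 - 0) mod 20 = 8, so t(128) = t(8) = 6.

6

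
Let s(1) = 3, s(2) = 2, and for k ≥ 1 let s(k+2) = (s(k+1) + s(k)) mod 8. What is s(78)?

3

Listing terms: s(1) = 3; s(2) = 2; s(3) = 5; s(4) = 7; s(5) = 4; s(6) = 3; s(7) = 7; s(8) = 2; s(9) = 1; s(10) = 3; s(11) = 4; s(12) = 7; s(13) = 3; s(14) = 2.
The sequence repeats with period 12.
So s(78) = s(1 + ((78-1) mod 12)) = s(6) = 3.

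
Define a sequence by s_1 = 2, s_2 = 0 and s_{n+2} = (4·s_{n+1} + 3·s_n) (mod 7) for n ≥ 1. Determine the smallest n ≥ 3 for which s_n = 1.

14

Listing terms: s_1 = 2, s_2 = 0, s_3 = 6, s_4 = 3, s_5 = 2, s_6 = 3, s_7 = 4, s_8 = 4, s_9 = 0, s_{10} = 5, s_{11} = 6, s_{12} = 4, s_{13} = 6, s_{14} = 1, s_{15} = 1, s_{16} = 0, s_{17} = 3, s_{18} = 5, s_{19} = 1, s_{20} = 5, s_{21} = 2, s_{22} = 2, s_{23} = 0.
The sequence repeats with period 21.
The value 1 first appears (with n ≥ 3) at s_{14}.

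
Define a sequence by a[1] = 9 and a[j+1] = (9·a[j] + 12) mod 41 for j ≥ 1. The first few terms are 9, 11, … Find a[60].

We have a[1] = 9; a[2] = 11; a[3] = 29; a[4] = 27; a[5] = 9.
Since a[5] = a[1] = 9, the sequence is periodic with period 4.
So a[60] = a[1 + ((60-1) mod 4)] = a[4] = 27.

27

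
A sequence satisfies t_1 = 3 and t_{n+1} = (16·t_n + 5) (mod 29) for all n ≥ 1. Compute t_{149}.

24

Computing terms: t_1 = 3, t_2 = 24, t_3 = 12, t_4 = 23, t_5 = 25, t_6 = 28, t_7 = 18, t_8 = 3.
Since t_8 = t_1 = 3, the sequence is periodic with period 7.
So t_{149} = t_{1 + ((149-1) mod 7)} = t_2 = 24.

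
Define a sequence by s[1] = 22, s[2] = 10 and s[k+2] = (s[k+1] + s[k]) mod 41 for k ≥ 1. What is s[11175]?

40

Listing terms: s[1] = 22,  s[2] = 10,  s[3] = 32,  s[4] = 1,  s[5] = 33,  s[6] = 34,  s[7] = 26,  s[8] = 19,  s[9] = 4,  s[10] = 23,  s[11] = 27,  s[12] = 9,  s[13] = 36,  s[14] = 4,  s[15] = 40,  s[16] = 3,  s[17] = 2,  s[18] = 5,  s[19] = 7,  s[20] = 12,  s[21] = 19,  s[22] = 31,  s[23] = 9,  s[24] = 40,  s[25] = 8,  s[26] = 7,  s[27] = 15,  s[28] = 22,  s[29] = 37,  s[30] = 18,  s[31] = 14,  s[32] = 32,  s[33] = 5,  s[34] = 37,  s[35] = 1,  s[36] = 38,  s[37] = 39,  s[38] = 36,  s[39] = 34,  s[40] = 29,  s[41] = 22,  s[42] = 10.
The sequence repeats with period 40.
So s[11175] = s[1 + ((11175-1) mod 40)] = s[15] = 40.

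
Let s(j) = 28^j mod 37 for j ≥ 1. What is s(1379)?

s(1) = 28,  s(2) = 7,  s(3) = 11,  s(4) = 12,  s(5) = 3,  s(6) = 10,  s(7) = 21,  s(8) = 33,  s(9) = 36,  s(10) = 9,  s(11) = 30,  s(12) = 26,  s(13) = 25,  s(14) = 34,  s(15) = 27,  s(16) = 16,  s(17) = 4,  s(18) = 1,  s(19) = 28.
Since s(19) = s(1) = 28, the sequence is periodic with period 18.
(1379 - 1) mod 18 = 10, so s(1379) = s(11) = 30.

30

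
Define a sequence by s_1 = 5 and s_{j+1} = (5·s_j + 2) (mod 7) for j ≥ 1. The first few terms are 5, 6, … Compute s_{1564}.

Listing terms: s_1 = 5; s_2 = 6; s_3 = 4; s_4 = 1; s_5 = 0; s_6 = 2; s_7 = 5.
Since s_7 = s_1 = 5, the sequence is periodic with period 6.
So s_{1564} = s_{1 + ((1564-1) mod 6)} = s_4 = 1.

1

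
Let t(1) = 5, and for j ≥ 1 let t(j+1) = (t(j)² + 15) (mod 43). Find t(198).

Listing terms: t(1) = 5, t(2) = 40, t(3) = 24, t(4) = 32, t(5) = 7, t(6) = 21, t(7) = 26, t(8) = 3, t(9) = 24.
Since t(9) = t(3) = 24, the sequence is eventually periodic: after a pre-period of length 2 it cycles with period 6.
For j ≥ 3, t(j) depends only on (j - 3) mod 6. (198 - 3) mod 6 = 3, so t(198) = t(6) = 21.

21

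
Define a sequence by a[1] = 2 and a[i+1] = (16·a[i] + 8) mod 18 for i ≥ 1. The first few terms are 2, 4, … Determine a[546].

6

We have a[1] = 2,  a[2] = 4,  a[3] = 0,  a[4] = 8,  a[5] = 10,  a[6] = 6,  a[7] = 14,  a[8] = 16,  a[9] = 12,  a[10] = 2.
The sequence repeats with period 9.
(546 - 1) mod 9 = 5, so a[546] = a[6] = 6.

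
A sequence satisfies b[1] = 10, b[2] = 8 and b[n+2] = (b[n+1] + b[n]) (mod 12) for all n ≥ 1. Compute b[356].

Computing terms: b[1] = 10; b[2] = 8; b[3] = 6; b[4] = 2; b[5] = 8; b[6] = 10; b[7] = 6; b[8] = 4; b[9] = 10; b[10] = 2; b[11] = 0; b[12] = 2; b[13] = 2; b[14] = 4; b[15] = 6; b[16] = 10; b[17] = 4; b[18] = 2; b[19] = 6; b[20] = 8; b[21] = 2; b[22] = 10; b[23] = 0; b[24] = 10; b[25] = 10; b[26] = 8.
The sequence repeats with period 24.
(356 - 1) mod 24 = 19, so b[356] = b[20] = 8.

8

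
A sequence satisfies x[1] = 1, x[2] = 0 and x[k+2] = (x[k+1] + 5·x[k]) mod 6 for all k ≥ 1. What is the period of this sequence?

6

Computing terms: x[1] = 1, x[2] = 0, x[3] = 5, x[4] = 5, x[5] = 0, x[6] = 1, x[7] = 1, x[8] = 0.
The sequence repeats with period 6.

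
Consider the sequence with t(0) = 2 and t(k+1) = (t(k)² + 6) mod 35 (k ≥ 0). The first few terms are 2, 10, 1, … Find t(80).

6

Computing terms: t(0) = 2,  t(1) = 10,  t(2) = 1,  t(3) = 7,  t(4) = 20,  t(5) = 21,  t(6) = 27,  t(7) = 0,  t(8) = 6,  t(9) = 7.
Since t(9) = t(3) = 7, the sequence is eventually periodic: after a pre-period of length 3 it cycles with period 6.
For k ≥ 3, t(k) depends only on (k - 3) mod 6. (80 - 3) mod 6 = 5, so t(80) = t(8) = 6.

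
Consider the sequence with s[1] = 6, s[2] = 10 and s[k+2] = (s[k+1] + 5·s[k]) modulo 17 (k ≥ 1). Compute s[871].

s[1] = 6,  s[2] = 10,  s[3] = 6,  s[4] = 5,  s[5] = 1,  s[6] = 9,  s[7] = 14,  s[8] = 8,  s[9] = 10,  s[10] = 16,  s[11] = 15,  s[12] = 10,  s[13] = 0,  s[14] = 16,  s[15] = 16,  s[16] = 11,  s[17] = 6,  s[18] = 10.
Since (s[17], s[18]) = (s[1], s[2]) = (6, 10) (two consecutive terms determine the rest), the sequence is periodic with period 16.
(871 - 1) mod 16 = 6, so s[871] = s[7] = 14.

14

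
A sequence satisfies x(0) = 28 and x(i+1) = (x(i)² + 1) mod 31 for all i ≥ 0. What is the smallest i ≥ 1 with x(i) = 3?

3

x(0) = 28; x(1) = 10; x(2) = 8; x(3) = 3; x(4) = 10.
Since x(4) = x(1) = 10, the sequence is eventually periodic: after a pre-period of length 1 it cycles with period 3.
The value 3 first appears (with i ≥ 1) at x(3).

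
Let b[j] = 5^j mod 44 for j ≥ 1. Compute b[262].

25

We have b[1] = 5; b[2] = 25; b[3] = 37; b[4] = 9; b[5] = 1; b[6] = 5.
The sequence repeats with period 5.
So b[262] = b[1 + ((262-1) mod 5)] = b[2] = 25.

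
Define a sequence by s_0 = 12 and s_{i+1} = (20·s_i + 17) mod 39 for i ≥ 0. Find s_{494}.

9

We have s_0 = 12, s_1 = 23, s_2 = 9, s_3 = 2, s_4 = 18, s_5 = 26, s_6 = 30, s_7 = 32, s_8 = 33, s_9 = 14, s_{10} = 24, s_{11} = 29, s_{12} = 12.
Since s_{12} = s_0 = 12, the sequence is periodic with period 12.
So s_{494} = s_{0 + ((494-0) mod 12)} = s_2 = 9.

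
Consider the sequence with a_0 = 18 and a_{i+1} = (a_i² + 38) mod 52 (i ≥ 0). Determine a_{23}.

a_0 = 18; a_1 = 50; a_2 = 42; a_3 = 34; a_4 = 50.
Since a_4 = a_1 = 50, the sequence is eventually periodic: after a pre-period of length 1 it cycles with period 3.
For i ≥ 1, a_i depends only on (i - 1) mod 3. (23 - 1) mod 3 = 1, so a_{23} = a_2 = 42.

42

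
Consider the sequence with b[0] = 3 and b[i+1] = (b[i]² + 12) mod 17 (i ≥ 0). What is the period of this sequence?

Computing terms: b[0] = 3,  b[1] = 4,  b[2] = 11,  b[3] = 14,  b[4] = 4.
Since b[4] = b[1] = 4, the sequence is eventually periodic: after a pre-period of length 1 it cycles with period 3.

3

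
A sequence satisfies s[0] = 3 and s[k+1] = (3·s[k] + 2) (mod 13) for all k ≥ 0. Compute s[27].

3

Computing terms: s[0] = 3,  s[1] = 11,  s[2] = 9,  s[3] = 3.
The sequence repeats with period 3.
(27 - 0) mod 3 = 0, so s[27] = s[0] = 3.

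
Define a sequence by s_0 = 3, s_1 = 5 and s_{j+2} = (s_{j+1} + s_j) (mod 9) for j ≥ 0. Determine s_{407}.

2

Computing terms: s_0 = 3,  s_1 = 5,  s_2 = 8,  s_3 = 4,  s_4 = 3,  s_5 = 7,  s_6 = 1,  s_7 = 8,  s_8 = 0,  s_9 = 8,  s_{10} = 8,  s_{11} = 7,  s_{12} = 6,  s_{13} = 4,  s_{14} = 1,  s_{15} = 5,  s_{16} = 6,  s_{17} = 2,  s_{18} = 8,  s_{19} = 1,  s_{20} = 0,  s_{21} = 1,  s_{22} = 1,  s_{23} = 2,  s_{24} = 3,  s_{25} = 5.
The sequence repeats with period 24.
So s_{407} = s_{0 + ((407-0) mod 24)} = s_{23} = 2.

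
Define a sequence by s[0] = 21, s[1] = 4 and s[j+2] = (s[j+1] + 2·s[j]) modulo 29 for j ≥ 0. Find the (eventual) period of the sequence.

s[0] = 21,  s[1] = 4,  s[2] = 17,  s[3] = 25,  s[4] = 1,  s[5] = 22,  s[6] = 24,  s[7] = 10,  s[8] = 0,  s[9] = 20,  s[10] = 20,  s[11] = 2,  s[12] = 13,  s[13] = 17,  s[14] = 14,  s[15] = 19,  s[16] = 18,  s[17] = 27,  s[18] = 5,  s[19] = 1,  s[20] = 11,  s[21] = 13,  s[22] = 6,  s[23] = 3,  s[24] = 15,  s[25] = 21,  s[26] = 22,  s[27] = 6,  s[28] = 21,  s[29] = 4.
Since (s[28], s[29]) = (s[0], s[1]) = (21, 4) (two consecutive terms determine the rest), the sequence is periodic with period 28.

28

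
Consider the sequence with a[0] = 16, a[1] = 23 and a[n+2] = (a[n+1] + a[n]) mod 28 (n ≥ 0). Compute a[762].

We have a[0] = 16; a[1] = 23; a[2] = 11; a[3] = 6; a[4] = 17; a[5] = 23; a[6] = 12; a[7] = 7; a[8] = 19; a[9] = 26; a[10] = 17; a[11] = 15; a[12] = 4; a[13] = 19; a[14] = 23; a[15] = 14; a[16] = 9; a[17] = 23; a[18] = 4; a[19] = 27; a[20] = 3; a[21] = 2; a[22] = 5; a[23] = 7; a[24] = 12; a[25] = 19; a[26] = 3; a[27] = 22; a[28] = 25; a[29] = 19; a[30] = 16; a[31] = 7; a[32] = 23; a[33] = 2; a[34] = 25; a[35] = 27; a[36] = 24; a[37] = 23; a[38] = 19; a[39] = 14; a[40] = 5; a[41] = 19; a[42] = 24; a[43] = 15; a[44] = 11; a[45] = 26; a[46] = 9; a[47] = 7; a[48] = 16; a[49] = 23.
Since (a[48], a[49]) = (a[0], a[1]) = (16, 23) (two consecutive terms determine the rest), the sequence is periodic with period 48.
(762 - 0) mod 48 = 42, so a[762] = a[42] = 24.

24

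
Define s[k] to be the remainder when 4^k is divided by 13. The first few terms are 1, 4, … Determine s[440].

3

Listing terms: s[0] = 1; s[1] = 4; s[2] = 3; s[3] = 12; s[4] = 9; s[5] = 10; s[6] = 1.
Since s[6] = s[0] = 1, the sequence is periodic with period 6.
(440 - 0) mod 6 = 2, so s[440] = s[2] = 3.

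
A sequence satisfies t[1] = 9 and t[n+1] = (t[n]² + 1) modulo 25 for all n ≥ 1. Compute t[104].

We have t[1] = 9,  t[2] = 7,  t[3] = 0,  t[4] = 1,  t[5] = 2,  t[6] = 5,  t[7] = 1.
Since t[7] = t[4] = 1, the sequence is eventually periodic: after a pre-period of length 3 it cycles with period 3.
For n ≥ 4, t[n] depends only on (n - 4) mod 3. (104 - 4) mod 3 = 1, so t[104] = t[5] = 2.

2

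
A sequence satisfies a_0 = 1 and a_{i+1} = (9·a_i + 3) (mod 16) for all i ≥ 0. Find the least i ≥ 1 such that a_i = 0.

Listing terms: a_0 = 1,  a_1 = 12,  a_2 = 15,  a_3 = 10,  a_4 = 13,  a_5 = 8,  a_6 = 11,  a_7 = 6,  a_8 = 9,  a_9 = 4,  a_{10} = 7,  a_{11} = 2,  a_{12} = 5,  a_{13} = 0,  a_{14} = 3,  a_{15} = 14,  a_{16} = 1.
The sequence repeats with period 16.
The value 0 first appears (with i ≥ 1) at a_{13}.

13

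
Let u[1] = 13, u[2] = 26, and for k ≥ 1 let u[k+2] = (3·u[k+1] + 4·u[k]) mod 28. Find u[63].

18

Computing terms: u[1] = 13,  u[2] = 26,  u[3] = 18,  u[4] = 18,  u[5] = 14,  u[6] = 2,  u[7] = 6,  u[8] = 26,  u[9] = 18.
Since (u[8], u[9]) = (u[2], u[3]) = (26, 18) (two consecutive terms determine the rest), the sequence is eventually periodic: after a pre-period of length 1 it cycles with period 6.
For k ≥ 2, u[k] depends only on (k - 2) mod 6. (63 - 2) mod 6 = 1, so u[63] = u[3] = 18.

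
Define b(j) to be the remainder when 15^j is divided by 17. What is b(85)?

2

b(1) = 15, b(2) = 4, b(3) = 9, b(4) = 16, b(5) = 2, b(6) = 13, b(7) = 8, b(8) = 1, b(9) = 15.
The sequence repeats with period 8.
So b(85) = b(1 + ((85-1) mod 8)) = b(5) = 2.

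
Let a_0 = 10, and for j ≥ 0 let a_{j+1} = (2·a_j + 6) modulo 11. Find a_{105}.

0

Computing terms: a_0 = 10; a_1 = 4; a_2 = 3; a_3 = 1; a_4 = 8; a_5 = 0; a_6 = 6; a_7 = 7; a_8 = 9; a_9 = 2; a_{10} = 10.
Since a_{10} = a_0 = 10, the sequence is periodic with period 10.
(105 - 0) mod 10 = 5, so a_{105} = a_5 = 0.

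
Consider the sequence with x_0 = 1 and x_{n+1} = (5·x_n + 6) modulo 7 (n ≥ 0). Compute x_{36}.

Computing terms: x_0 = 1,  x_1 = 4,  x_2 = 5,  x_3 = 3,  x_4 = 0,  x_5 = 6,  x_6 = 1.
Since x_6 = x_0 = 1, the sequence is periodic with period 6.
So x_{36} = x_{0 + ((36-0) mod 6)} = x_0 = 1.

1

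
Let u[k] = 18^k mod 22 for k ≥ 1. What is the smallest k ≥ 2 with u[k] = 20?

Computing terms: u[1] = 18, u[2] = 16, u[3] = 2, u[4] = 14, u[5] = 10, u[6] = 4, u[7] = 6, u[8] = 20, u[9] = 8, u[10] = 12, u[11] = 18.
The sequence repeats with period 10.
The value 20 first appears (with k ≥ 2) at u[8].

8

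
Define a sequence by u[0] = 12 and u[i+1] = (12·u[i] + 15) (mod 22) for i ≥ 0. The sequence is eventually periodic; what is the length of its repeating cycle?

11

Listing terms: u[0] = 12,  u[1] = 5,  u[2] = 9,  u[3] = 13,  u[4] = 17,  u[5] = 21,  u[6] = 3,  u[7] = 7,  u[8] = 11,  u[9] = 15,  u[10] = 19,  u[11] = 1,  u[12] = 5.
Since u[12] = u[1] = 5, the sequence is eventually periodic: after a pre-period of length 1 it cycles with period 11.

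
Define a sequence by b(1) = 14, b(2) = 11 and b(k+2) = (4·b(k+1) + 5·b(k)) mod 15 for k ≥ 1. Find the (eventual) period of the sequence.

6

We have b(1) = 14; b(2) = 11; b(3) = 9; b(4) = 1; b(5) = 4; b(6) = 6; b(7) = 14; b(8) = 11.
Since (b(7), b(8)) = (b(1), b(2)) = (14, 11) (two consecutive terms determine the rest), the sequence is periodic with period 6.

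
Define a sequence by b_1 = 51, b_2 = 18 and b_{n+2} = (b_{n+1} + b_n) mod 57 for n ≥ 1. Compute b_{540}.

Listing terms: b_1 = 51; b_2 = 18; b_3 = 12; b_4 = 30; b_5 = 42; b_6 = 15; b_7 = 0; b_8 = 15; b_9 = 15; b_{10} = 30; b_{11} = 45; b_{12} = 18; b_{13} = 6; b_{14} = 24; b_{15} = 30; b_{16} = 54; b_{17} = 27; b_{18} = 24; b_{19} = 51; b_{20} = 18.
Since (b_{19}, b_{20}) = (b_1, b_2) = (51, 18) (two consecutive terms determine the rest), the sequence is periodic with period 18.
(540 - 1) mod 18 = 17, so b_{540} = b_{18} = 24.

24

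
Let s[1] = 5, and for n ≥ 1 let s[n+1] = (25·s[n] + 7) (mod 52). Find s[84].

2

s[1] = 5; s[2] = 28; s[3] = 31; s[4] = 2; s[5] = 5.
Since s[5] = s[1] = 5, the sequence is periodic with period 4.
(84 - 1) mod 4 = 3, so s[84] = s[4] = 2.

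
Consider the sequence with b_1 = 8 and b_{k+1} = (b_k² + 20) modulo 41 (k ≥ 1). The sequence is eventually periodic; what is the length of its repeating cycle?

5

b_1 = 8; b_2 = 2; b_3 = 24; b_4 = 22; b_5 = 12; b_6 = 0; b_7 = 20; b_8 = 10; b_9 = 38; b_{10} = 29; b_{11} = 0.
Since b_{11} = b_6 = 0, the sequence is eventually periodic: after a pre-period of length 5 it cycles with period 5.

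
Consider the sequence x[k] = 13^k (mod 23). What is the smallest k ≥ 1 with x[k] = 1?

Listing terms: x[0] = 1; x[1] = 13; x[2] = 8; x[3] = 12; x[4] = 18; x[5] = 4; x[6] = 6; x[7] = 9; x[8] = 2; x[9] = 3; x[10] = 16; x[11] = 1.
The sequence repeats with period 11.
The value 1 next appears (with k ≥ 1) at x[11].

11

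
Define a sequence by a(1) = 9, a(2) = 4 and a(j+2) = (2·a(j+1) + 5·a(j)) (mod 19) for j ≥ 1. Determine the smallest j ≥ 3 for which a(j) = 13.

9

We have a(1) = 9, a(2) = 4, a(3) = 15, a(4) = 12, a(5) = 4, a(6) = 11, a(7) = 4, a(8) = 6, a(9) = 13, a(10) = 18, a(11) = 6, a(12) = 7, a(13) = 6, a(14) = 9, a(15) = 10, a(16) = 8, a(17) = 9, a(18) = 1, a(19) = 9, a(20) = 4.
Since (a(19), a(20)) = (a(1), a(2)) = (9, 4) (two consecutive terms determine the rest), the sequence is periodic with period 18.
The value 13 first appears (with j ≥ 3) at a(9).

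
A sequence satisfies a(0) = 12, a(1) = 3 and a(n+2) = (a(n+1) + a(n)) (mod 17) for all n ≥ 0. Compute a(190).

12

Computing terms: a(0) = 12, a(1) = 3, a(2) = 15, a(3) = 1, a(4) = 16, a(5) = 0, a(6) = 16, a(7) = 16, a(8) = 15, a(9) = 14, a(10) = 12, a(11) = 9, a(12) = 4, a(13) = 13, a(14) = 0, a(15) = 13, a(16) = 13, a(17) = 9, a(18) = 5, a(19) = 14, a(20) = 2, a(21) = 16, a(22) = 1, a(23) = 0, a(24) = 1, a(25) = 1, a(26) = 2, a(27) = 3, a(28) = 5, a(29) = 8, a(30) = 13, a(31) = 4, a(32) = 0, a(33) = 4, a(34) = 4, a(35) = 8, a(36) = 12, a(37) = 3.
The sequence repeats with period 36.
(190 - 0) mod 36 = 10, so a(190) = a(10) = 12.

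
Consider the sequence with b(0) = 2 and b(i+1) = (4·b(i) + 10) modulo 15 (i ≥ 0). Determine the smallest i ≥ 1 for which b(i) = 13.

5

Computing terms: b(0) = 2, b(1) = 3, b(2) = 7, b(3) = 8, b(4) = 12, b(5) = 13, b(6) = 2.
Since b(6) = b(0) = 2, the sequence is periodic with period 6.
The value 13 first appears (with i ≥ 1) at b(5).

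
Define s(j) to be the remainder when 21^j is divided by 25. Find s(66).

21

Computing terms: s(0) = 1; s(1) = 21; s(2) = 16; s(3) = 11; s(4) = 6; s(5) = 1.
Since s(5) = s(0) = 1, the sequence is periodic with period 5.
(66 - 0) mod 5 = 1, so s(66) = s(1) = 21.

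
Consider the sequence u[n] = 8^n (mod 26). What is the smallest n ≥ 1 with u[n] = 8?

We have u[0] = 1, u[1] = 8, u[2] = 12, u[3] = 18, u[4] = 14, u[5] = 8.
Since u[5] = u[1] = 8, the sequence is eventually periodic: after a pre-period of length 1 it cycles with period 4.
The value 8 first appears (with n ≥ 1) at u[1].

1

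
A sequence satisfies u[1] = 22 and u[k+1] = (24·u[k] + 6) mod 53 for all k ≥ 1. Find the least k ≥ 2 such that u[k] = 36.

We have u[1] = 22; u[2] = 4; u[3] = 49; u[4] = 16; u[5] = 19; u[6] = 38; u[7] = 17; u[8] = 43; u[9] = 31; u[10] = 8; u[11] = 39; u[12] = 41; u[13] = 36; u[14] = 22.
The sequence repeats with period 13.
The value 36 first appears (with k ≥ 2) at u[13].

13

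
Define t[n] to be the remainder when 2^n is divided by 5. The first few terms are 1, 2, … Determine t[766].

4

We have t[0] = 1, t[1] = 2, t[2] = 4, t[3] = 3, t[4] = 1.
The sequence repeats with period 4.
So t[766] = t[0 + ((766-0) mod 4)] = t[2] = 4.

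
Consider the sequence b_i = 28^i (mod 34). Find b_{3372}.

b_1 = 28; b_2 = 2; b_3 = 22; b_4 = 4; b_5 = 10; b_6 = 8; b_7 = 20; b_8 = 16; b_9 = 6; b_{10} = 32; b_{11} = 12; b_{12} = 30; b_{13} = 24; b_{14} = 26; b_{15} = 14; b_{16} = 18; b_{17} = 28.
Since b_{17} = b_1 = 28, the sequence is periodic with period 16.
(3372 - 1) mod 16 = 11, so b_{3372} = b_{12} = 30.

30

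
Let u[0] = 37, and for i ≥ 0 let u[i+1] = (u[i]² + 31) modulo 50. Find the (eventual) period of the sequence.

6

Listing terms: u[0] = 37,  u[1] = 0,  u[2] = 31,  u[3] = 42,  u[4] = 45,  u[5] = 6,  u[6] = 17,  u[7] = 20,  u[8] = 31.
Since u[8] = u[2] = 31, the sequence is eventually periodic: after a pre-period of length 2 it cycles with period 6.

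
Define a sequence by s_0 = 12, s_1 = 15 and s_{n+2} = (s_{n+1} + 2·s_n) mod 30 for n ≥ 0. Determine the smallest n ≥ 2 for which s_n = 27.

4

s_0 = 12,  s_1 = 15,  s_2 = 9,  s_3 = 9,  s_4 = 27,  s_5 = 15,  s_6 = 9.
Since (s_5, s_6) = (s_1, s_2) = (15, 9) (two consecutive terms determine the rest), the sequence is eventually periodic: after a pre-period of length 1 it cycles with period 4.
The value 27 first appears (with n ≥ 2) at s_4.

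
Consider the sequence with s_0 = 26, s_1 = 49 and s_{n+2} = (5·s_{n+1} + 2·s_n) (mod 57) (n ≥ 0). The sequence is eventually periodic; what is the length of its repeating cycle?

45

Listing terms: s_0 = 26, s_1 = 49, s_2 = 12, s_3 = 44, s_4 = 16, s_5 = 54, s_6 = 17, s_7 = 22, s_8 = 30, s_9 = 23, s_{10} = 4, s_{11} = 9, s_{12} = 53, s_{13} = 55, s_{14} = 39, s_{15} = 20, s_{16} = 7, s_{17} = 18, s_{18} = 47, s_{19} = 43, s_{20} = 24, s_{21} = 35, s_{22} = 52, s_{23} = 45, s_{24} = 44, s_{25} = 25, s_{26} = 42, s_{27} = 32, s_{28} = 16, s_{29} = 30, s_{30} = 11, s_{31} = 1, s_{32} = 27, s_{33} = 23, s_{34} = 55, s_{35} = 36, s_{36} = 5, s_{37} = 40, s_{38} = 39, s_{39} = 47, s_{40} = 28, s_{41} = 6, s_{42} = 29, s_{43} = 43, s_{44} = 45, s_{45} = 26, s_{46} = 49.
The sequence repeats with period 45.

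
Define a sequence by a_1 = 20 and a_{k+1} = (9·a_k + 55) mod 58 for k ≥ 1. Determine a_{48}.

Listing terms: a_1 = 20,  a_2 = 3,  a_3 = 24,  a_4 = 39,  a_5 = 0,  a_6 = 55,  a_7 = 28,  a_8 = 17,  a_9 = 34,  a_{10} = 13,  a_{11} = 56,  a_{12} = 37,  a_{13} = 40,  a_{14} = 9,  a_{15} = 20.
The sequence repeats with period 14.
(48 - 1) mod 14 = 5, so a_{48} = a_6 = 55.

55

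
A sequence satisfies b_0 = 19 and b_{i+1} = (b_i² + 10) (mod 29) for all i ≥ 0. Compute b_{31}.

Computing terms: b_0 = 19; b_1 = 23; b_2 = 17; b_3 = 9; b_4 = 4; b_5 = 26; b_6 = 19.
The sequence repeats with period 6.
(31 - 0) mod 6 = 1, so b_{31} = b_1 = 23.

23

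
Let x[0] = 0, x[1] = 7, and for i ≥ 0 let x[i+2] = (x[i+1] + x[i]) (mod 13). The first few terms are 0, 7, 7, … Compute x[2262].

x[0] = 0, x[1] = 7, x[2] = 7, x[3] = 1, x[4] = 8, x[5] = 9, x[6] = 4, x[7] = 0, x[8] = 4, x[9] = 4, x[10] = 8, x[11] = 12, x[12] = 7, x[13] = 6, x[14] = 0, x[15] = 6, x[16] = 6, x[17] = 12, x[18] = 5, x[19] = 4, x[20] = 9, x[21] = 0, x[22] = 9, x[23] = 9, x[24] = 5, x[25] = 1, x[26] = 6, x[27] = 7, x[28] = 0, x[29] = 7.
Since (x[28], x[29]) = (x[0], x[1]) = (0, 7) (two consecutive terms determine the rest), the sequence is periodic with period 28.
So x[2262] = x[0 + ((2262-0) mod 28)] = x[22] = 9.

9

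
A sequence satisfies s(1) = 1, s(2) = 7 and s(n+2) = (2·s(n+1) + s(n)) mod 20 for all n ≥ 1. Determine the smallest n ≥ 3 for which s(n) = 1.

13

Listing terms: s(1) = 1, s(2) = 7, s(3) = 15, s(4) = 17, s(5) = 9, s(6) = 15, s(7) = 19, s(8) = 13, s(9) = 5, s(10) = 3, s(11) = 11, s(12) = 5, s(13) = 1, s(14) = 7.
The sequence repeats with period 12.
The value 1 next appears (with n ≥ 3) at s(13).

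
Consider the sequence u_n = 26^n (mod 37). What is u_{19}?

26

We have u_1 = 26, u_2 = 10, u_3 = 1, u_4 = 26.
Since u_4 = u_1 = 26, the sequence is periodic with period 3.
(19 - 1) mod 3 = 0, so u_{19} = u_1 = 26.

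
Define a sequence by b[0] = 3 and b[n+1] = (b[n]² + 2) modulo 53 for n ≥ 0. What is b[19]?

42

Listing terms: b[0] = 3; b[1] = 11; b[2] = 17; b[3] = 26; b[4] = 42; b[5] = 17.
Since b[5] = b[2] = 17, the sequence is eventually periodic: after a pre-period of length 2 it cycles with period 3.
For n ≥ 2, b[n] depends only on (n - 2) mod 3. (19 - 2) mod 3 = 2, so b[19] = b[4] = 42.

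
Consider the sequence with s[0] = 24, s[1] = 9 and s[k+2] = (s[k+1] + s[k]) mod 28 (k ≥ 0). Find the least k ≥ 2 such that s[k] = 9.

We have s[0] = 24, s[1] = 9, s[2] = 5, s[3] = 14, s[4] = 19, s[5] = 5, s[6] = 24, s[7] = 1, s[8] = 25, s[9] = 26, s[10] = 23, s[11] = 21, s[12] = 16, s[13] = 9, s[14] = 25, s[15] = 6, s[16] = 3, s[17] = 9, s[18] = 12, s[19] = 21, s[20] = 5, s[21] = 26, s[22] = 3, s[23] = 1, s[24] = 4, s[25] = 5, s[26] = 9, s[27] = 14, s[28] = 23, s[29] = 9, s[30] = 4, s[31] = 13, s[32] = 17, s[33] = 2, s[34] = 19, s[35] = 21, s[36] = 12, s[37] = 5, s[38] = 17, s[39] = 22, s[40] = 11, s[41] = 5, s[42] = 16, s[43] = 21, s[44] = 9, s[45] = 2, s[46] = 11, s[47] = 13, s[48] = 24, s[49] = 9.
Since (s[48], s[49]) = (s[0], s[1]) = (24, 9) (two consecutive terms determine the rest), the sequence is periodic with period 48.
The value 9 first appears (with k ≥ 2) at s[13].

13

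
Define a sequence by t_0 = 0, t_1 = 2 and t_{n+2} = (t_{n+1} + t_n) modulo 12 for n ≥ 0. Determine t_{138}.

8

Listing terms: t_0 = 0,  t_1 = 2,  t_2 = 2,  t_3 = 4,  t_4 = 6,  t_5 = 10,  t_6 = 4,  t_7 = 2,  t_8 = 6,  t_9 = 8,  t_{10} = 2,  t_{11} = 10,  t_{12} = 0,  t_{13} = 10,  t_{14} = 10,  t_{15} = 8,  t_{16} = 6,  t_{17} = 2,  t_{18} = 8,  t_{19} = 10,  t_{20} = 6,  t_{21} = 4,  t_{22} = 10,  t_{23} = 2,  t_{24} = 0,  t_{25} = 2.
Since (t_{24}, t_{25}) = (t_0, t_1) = (0, 2) (two consecutive terms determine the rest), the sequence is periodic with period 24.
So t_{138} = t_{0 + ((138-0) mod 24)} = t_{18} = 8.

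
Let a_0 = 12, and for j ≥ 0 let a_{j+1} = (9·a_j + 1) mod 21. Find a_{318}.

19

Listing terms: a_0 = 12,  a_1 = 4,  a_2 = 16,  a_3 = 19,  a_4 = 4.
Since a_4 = a_1 = 4, the sequence is eventually periodic: after a pre-period of length 1 it cycles with period 3.
For j ≥ 1, a_j depends only on (j - 1) mod 3. (318 - 1) mod 3 = 2, so a_{318} = a_3 = 19.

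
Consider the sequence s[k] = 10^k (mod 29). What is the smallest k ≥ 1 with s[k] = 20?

We have s[0] = 1; s[1] = 10; s[2] = 13; s[3] = 14; s[4] = 24; s[5] = 8; s[6] = 22; s[7] = 17; s[8] = 25; s[9] = 18; s[10] = 6; s[11] = 2; s[12] = 20; s[13] = 26; s[14] = 28; s[15] = 19; s[16] = 16; s[17] = 15; s[18] = 5; s[19] = 21; s[20] = 7; s[21] = 12; s[22] = 4; s[23] = 11; s[24] = 23; s[25] = 27; s[26] = 9; s[27] = 3; s[28] = 1.
Since s[28] = s[0] = 1, the sequence is periodic with period 28.
The value 20 first appears (with k ≥ 1) at s[12].

12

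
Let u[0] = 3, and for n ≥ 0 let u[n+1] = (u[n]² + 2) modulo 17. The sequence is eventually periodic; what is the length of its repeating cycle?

4

u[0] = 3,  u[1] = 11,  u[2] = 4,  u[3] = 1,  u[4] = 3.
The sequence repeats with period 4.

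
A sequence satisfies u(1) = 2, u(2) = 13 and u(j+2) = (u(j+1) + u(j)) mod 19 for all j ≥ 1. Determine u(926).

We have u(1) = 2; u(2) = 13; u(3) = 15; u(4) = 9; u(5) = 5; u(6) = 14; u(7) = 0; u(8) = 14; u(9) = 14; u(10) = 9; u(11) = 4; u(12) = 13; u(13) = 17; u(14) = 11; u(15) = 9; u(16) = 1; u(17) = 10; u(18) = 11; u(19) = 2; u(20) = 13.
Since (u(19), u(20)) = (u(1), u(2)) = (2, 13) (two consecutive terms determine the rest), the sequence is periodic with period 18.
(926 - 1) mod 18 = 7, so u(926) = u(8) = 14.

14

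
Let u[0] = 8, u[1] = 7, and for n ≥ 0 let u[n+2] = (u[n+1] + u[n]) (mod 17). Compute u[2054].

Listing terms: u[0] = 8; u[1] = 7; u[2] = 15; u[3] = 5; u[4] = 3; u[5] = 8; u[6] = 11; u[7] = 2; u[8] = 13; u[9] = 15; u[10] = 11; u[11] = 9; u[12] = 3; u[13] = 12; u[14] = 15; u[15] = 10; u[16] = 8; u[17] = 1; u[18] = 9; u[19] = 10; u[20] = 2; u[21] = 12; u[22] = 14; u[23] = 9; u[24] = 6; u[25] = 15; u[26] = 4; u[27] = 2; u[28] = 6; u[29] = 8; u[30] = 14; u[31] = 5; u[32] = 2; u[33] = 7; u[34] = 9; u[35] = 16; u[36] = 8; u[37] = 7.
The sequence repeats with period 36.
So u[2054] = u[0 + ((2054-0) mod 36)] = u[2] = 15.

15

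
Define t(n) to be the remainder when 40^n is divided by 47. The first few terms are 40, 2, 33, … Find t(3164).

t(1) = 40, t(2) = 2, t(3) = 33, t(4) = 4, t(5) = 19, t(6) = 8, t(7) = 38, t(8) = 16, t(9) = 29, t(10) = 32, t(11) = 11, t(12) = 17, t(13) = 22, t(14) = 34, t(15) = 44, t(16) = 21, t(17) = 41, t(18) = 42, t(19) = 35, t(20) = 37, t(21) = 23, t(22) = 27, t(23) = 46, t(24) = 7, t(25) = 45, t(26) = 14, t(27) = 43, t(28) = 28, t(29) = 39, t(30) = 9, t(31) = 31, t(32) = 18, t(33) = 15, t(34) = 36, t(35) = 30, t(36) = 25, t(37) = 13, t(38) = 3, t(39) = 26, t(40) = 6, t(41) = 5, t(42) = 12, t(43) = 10, t(44) = 24, t(45) = 20, t(46) = 1, t(47) = 40.
Since t(47) = t(1) = 40, the sequence is periodic with period 46.
So t(3164) = t(1 + ((3164-1) mod 46)) = t(36) = 25.

25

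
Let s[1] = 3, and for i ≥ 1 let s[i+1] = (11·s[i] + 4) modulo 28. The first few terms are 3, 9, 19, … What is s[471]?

Listing terms: s[1] = 3, s[2] = 9, s[3] = 19, s[4] = 17, s[5] = 23, s[6] = 5, s[7] = 3.
Since s[7] = s[1] = 3, the sequence is periodic with period 6.
So s[471] = s[1 + ((471-1) mod 6)] = s[3] = 19.

19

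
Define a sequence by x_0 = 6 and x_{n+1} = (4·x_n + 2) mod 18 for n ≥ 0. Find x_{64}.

Computing terms: x_0 = 6; x_1 = 8; x_2 = 16; x_3 = 12; x_4 = 14; x_5 = 4; x_6 = 0; x_7 = 2; x_8 = 10; x_9 = 6.
The sequence repeats with period 9.
So x_{64} = x_{0 + ((64-0) mod 9)} = x_1 = 8.

8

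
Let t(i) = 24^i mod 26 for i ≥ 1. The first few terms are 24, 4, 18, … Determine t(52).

16

We have t(1) = 24,  t(2) = 4,  t(3) = 18,  t(4) = 16,  t(5) = 20,  t(6) = 12,  t(7) = 2,  t(8) = 22,  t(9) = 8,  t(10) = 10,  t(11) = 6,  t(12) = 14,  t(13) = 24.
The sequence repeats with period 12.
So t(52) = t(1 + ((52-1) mod 12)) = t(4) = 16.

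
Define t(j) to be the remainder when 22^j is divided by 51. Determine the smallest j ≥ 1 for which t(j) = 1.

t(0) = 1; t(1) = 22; t(2) = 25; t(3) = 40; t(4) = 13; t(5) = 31; t(6) = 19; t(7) = 10; t(8) = 16; t(9) = 46; t(10) = 43; t(11) = 28; t(12) = 4; t(13) = 37; t(14) = 49; t(15) = 7; t(16) = 1.
The sequence repeats with period 16.
The value 1 next appears (with j ≥ 1) at t(16).

16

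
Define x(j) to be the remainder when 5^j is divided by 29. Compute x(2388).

24

We have x(1) = 5,  x(2) = 25,  x(3) = 9,  x(4) = 16,  x(5) = 22,  x(6) = 23,  x(7) = 28,  x(8) = 24,  x(9) = 4,  x(10) = 20,  x(11) = 13,  x(12) = 7,  x(13) = 6,  x(14) = 1,  x(15) = 5.
Since x(15) = x(1) = 5, the sequence is periodic with period 14.
So x(2388) = x(1 + ((2388-1) mod 14)) = x(8) = 24.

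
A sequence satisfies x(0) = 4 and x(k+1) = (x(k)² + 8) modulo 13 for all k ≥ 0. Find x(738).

9

We have x(0) = 4,  x(1) = 11,  x(2) = 12,  x(3) = 9,  x(4) = 11.
Since x(4) = x(1) = 11, the sequence is eventually periodic: after a pre-period of length 1 it cycles with period 3.
For k ≥ 1, x(k) depends only on (k - 1) mod 3. (738 - 1) mod 3 = 2, so x(738) = x(3) = 9.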